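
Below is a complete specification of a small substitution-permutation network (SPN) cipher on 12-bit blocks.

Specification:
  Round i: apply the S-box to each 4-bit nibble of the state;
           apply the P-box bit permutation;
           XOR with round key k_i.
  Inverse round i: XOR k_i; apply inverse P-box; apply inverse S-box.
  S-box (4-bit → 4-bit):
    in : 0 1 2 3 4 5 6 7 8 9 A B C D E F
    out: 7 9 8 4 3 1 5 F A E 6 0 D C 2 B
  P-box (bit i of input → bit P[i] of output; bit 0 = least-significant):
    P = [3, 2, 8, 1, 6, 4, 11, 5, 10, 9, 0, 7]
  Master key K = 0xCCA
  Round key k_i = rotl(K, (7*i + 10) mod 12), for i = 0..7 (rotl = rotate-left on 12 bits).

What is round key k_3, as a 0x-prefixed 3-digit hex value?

K = 0xCCA
k_0 = rotl(K, (7*0+10) mod 12) = rotl(K, 10) = 0xB32
k_1 = rotl(K, (7*1+10) mod 12) = rotl(K, 5) = 0x959
k_2 = rotl(K, (7*2+10) mod 12) = rotl(K, 0) = 0xCCA
k_3 = rotl(K, (7*3+10) mod 12) = rotl(K, 7) = 0x566

0x566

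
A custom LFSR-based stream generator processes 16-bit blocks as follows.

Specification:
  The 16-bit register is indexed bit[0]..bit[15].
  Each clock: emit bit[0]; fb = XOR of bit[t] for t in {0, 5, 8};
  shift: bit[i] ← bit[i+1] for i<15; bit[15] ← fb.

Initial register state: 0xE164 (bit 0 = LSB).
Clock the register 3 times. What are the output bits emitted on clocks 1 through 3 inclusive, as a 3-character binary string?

reg_0 = 0xE164
clock 1: out=0, reg = 0x70B2
clock 2: out=0, reg = 0xB859
clock 3: out=1, reg = 0xDC2C

001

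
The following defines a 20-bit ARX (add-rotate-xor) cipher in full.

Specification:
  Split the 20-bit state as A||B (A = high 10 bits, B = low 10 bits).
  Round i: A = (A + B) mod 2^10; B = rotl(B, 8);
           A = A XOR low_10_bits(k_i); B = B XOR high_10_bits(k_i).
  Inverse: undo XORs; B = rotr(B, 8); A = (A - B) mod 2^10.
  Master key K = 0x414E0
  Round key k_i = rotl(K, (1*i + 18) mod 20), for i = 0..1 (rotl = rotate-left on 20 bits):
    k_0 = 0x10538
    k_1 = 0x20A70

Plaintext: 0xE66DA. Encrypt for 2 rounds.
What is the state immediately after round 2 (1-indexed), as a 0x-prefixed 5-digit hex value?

s_0 = plaintext = 0xE66DA
s_1 = Round(s_0, k_0) = 0xD2EF7
s_2 = Round(s_1, k_1) = 0x0CB3F

0x0CB3F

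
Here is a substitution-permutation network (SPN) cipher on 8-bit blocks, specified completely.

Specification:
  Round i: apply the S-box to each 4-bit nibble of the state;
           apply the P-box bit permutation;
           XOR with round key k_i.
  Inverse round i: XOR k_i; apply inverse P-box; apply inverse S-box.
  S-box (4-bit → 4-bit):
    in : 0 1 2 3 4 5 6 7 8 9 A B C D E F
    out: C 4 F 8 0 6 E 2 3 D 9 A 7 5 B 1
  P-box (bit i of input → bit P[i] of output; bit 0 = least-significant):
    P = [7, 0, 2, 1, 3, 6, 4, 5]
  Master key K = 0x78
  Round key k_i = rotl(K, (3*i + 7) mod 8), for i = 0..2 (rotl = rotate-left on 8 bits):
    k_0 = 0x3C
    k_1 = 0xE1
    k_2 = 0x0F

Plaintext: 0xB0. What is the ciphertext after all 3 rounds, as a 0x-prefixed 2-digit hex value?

s_0 = plaintext = 0xB0
s_1 = Round(s_0, k_0) = 0x5A
s_2 = Round(s_1, k_1) = 0x33
s_3 = Round(s_2, k_2) = 0x2D

0x2D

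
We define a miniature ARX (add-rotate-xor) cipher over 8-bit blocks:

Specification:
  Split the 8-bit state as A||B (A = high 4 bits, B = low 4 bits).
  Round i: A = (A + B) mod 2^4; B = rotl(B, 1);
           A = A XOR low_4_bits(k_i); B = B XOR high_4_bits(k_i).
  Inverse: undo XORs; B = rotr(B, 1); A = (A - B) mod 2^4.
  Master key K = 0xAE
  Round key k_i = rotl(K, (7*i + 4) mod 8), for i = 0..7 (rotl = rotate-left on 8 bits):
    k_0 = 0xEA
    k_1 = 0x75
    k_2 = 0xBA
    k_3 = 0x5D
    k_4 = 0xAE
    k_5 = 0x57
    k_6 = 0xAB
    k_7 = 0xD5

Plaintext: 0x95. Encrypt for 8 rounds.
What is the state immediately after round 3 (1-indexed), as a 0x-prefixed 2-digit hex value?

0x64

s_0 = plaintext = 0x95
s_1 = Round(s_0, k_0) = 0x44
s_2 = Round(s_1, k_1) = 0xDF
s_3 = Round(s_2, k_2) = 0x64
s_4 = Round(s_3, k_3) = 0x7D
s_5 = Round(s_4, k_4) = 0xA1
s_6 = Round(s_5, k_5) = 0xC7
s_7 = Round(s_6, k_6) = 0x84
s_8 = Round(s_7, k_7) = 0x95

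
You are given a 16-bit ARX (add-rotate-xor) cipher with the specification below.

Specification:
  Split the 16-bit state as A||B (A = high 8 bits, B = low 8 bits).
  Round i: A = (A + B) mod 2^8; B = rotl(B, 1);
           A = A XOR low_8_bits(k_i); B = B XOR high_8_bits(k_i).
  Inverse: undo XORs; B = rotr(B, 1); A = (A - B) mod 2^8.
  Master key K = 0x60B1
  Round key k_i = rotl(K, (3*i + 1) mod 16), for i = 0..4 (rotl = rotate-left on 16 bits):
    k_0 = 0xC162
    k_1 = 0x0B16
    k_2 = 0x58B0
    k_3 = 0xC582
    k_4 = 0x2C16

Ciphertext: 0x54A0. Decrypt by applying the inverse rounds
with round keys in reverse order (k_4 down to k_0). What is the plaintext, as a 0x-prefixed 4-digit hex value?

s_0 = ciphertext = 0x54A0
s_1 = InvRound(s_0, k_4) = 0xFC46
s_2 = InvRound(s_1, k_3) = 0xBDC1
s_3 = InvRound(s_2, k_2) = 0x41CC
s_4 = InvRound(s_3, k_1) = 0x74E3
s_5 = InvRound(s_4, k_0) = 0x0511

0x0511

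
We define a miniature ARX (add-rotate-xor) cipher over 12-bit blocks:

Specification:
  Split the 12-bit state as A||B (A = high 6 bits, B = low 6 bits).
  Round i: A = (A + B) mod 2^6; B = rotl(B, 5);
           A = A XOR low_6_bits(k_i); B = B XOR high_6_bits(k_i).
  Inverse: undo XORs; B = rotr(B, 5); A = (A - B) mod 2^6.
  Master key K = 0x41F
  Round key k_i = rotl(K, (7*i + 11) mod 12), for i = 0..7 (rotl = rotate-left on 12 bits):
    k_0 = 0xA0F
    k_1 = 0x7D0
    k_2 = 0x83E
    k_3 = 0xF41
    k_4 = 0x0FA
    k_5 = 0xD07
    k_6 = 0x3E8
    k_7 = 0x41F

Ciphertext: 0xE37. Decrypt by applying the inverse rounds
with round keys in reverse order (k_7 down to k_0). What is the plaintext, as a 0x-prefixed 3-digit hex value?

s_0 = ciphertext = 0xE37
s_1 = InvRound(s_0, k_7) = 0x60F
s_2 = InvRound(s_1, k_6) = 0xC00
s_3 = InvRound(s_2, k_5) = 0x3A9
s_4 = InvRound(s_3, k_4) = 0x7D5
s_5 = InvRound(s_4, k_3) = 0x351
s_6 = InvRound(s_5, k_2) = 0x423
s_7 = InvRound(s_6, k_1) = 0x1F9
s_8 = InvRound(s_7, k_0) = 0x9A2

0x9A2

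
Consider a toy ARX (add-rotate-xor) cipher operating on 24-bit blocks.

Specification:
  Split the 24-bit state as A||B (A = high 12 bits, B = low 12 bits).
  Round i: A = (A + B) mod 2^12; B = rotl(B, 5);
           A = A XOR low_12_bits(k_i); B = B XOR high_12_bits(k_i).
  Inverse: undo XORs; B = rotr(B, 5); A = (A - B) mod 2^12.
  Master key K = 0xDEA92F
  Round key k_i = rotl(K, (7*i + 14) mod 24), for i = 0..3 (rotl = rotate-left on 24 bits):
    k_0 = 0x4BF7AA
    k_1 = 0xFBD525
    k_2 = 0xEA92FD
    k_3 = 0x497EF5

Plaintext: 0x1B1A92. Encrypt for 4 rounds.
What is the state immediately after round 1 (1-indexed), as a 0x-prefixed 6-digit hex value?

0xBE96EA

s_0 = plaintext = 0x1B1A92
s_1 = Round(s_0, k_0) = 0xBE96EA
s_2 = Round(s_1, k_1) = 0x7F62F0
s_3 = Round(s_2, k_2) = 0x81B0AC
s_4 = Round(s_3, k_3) = 0x632116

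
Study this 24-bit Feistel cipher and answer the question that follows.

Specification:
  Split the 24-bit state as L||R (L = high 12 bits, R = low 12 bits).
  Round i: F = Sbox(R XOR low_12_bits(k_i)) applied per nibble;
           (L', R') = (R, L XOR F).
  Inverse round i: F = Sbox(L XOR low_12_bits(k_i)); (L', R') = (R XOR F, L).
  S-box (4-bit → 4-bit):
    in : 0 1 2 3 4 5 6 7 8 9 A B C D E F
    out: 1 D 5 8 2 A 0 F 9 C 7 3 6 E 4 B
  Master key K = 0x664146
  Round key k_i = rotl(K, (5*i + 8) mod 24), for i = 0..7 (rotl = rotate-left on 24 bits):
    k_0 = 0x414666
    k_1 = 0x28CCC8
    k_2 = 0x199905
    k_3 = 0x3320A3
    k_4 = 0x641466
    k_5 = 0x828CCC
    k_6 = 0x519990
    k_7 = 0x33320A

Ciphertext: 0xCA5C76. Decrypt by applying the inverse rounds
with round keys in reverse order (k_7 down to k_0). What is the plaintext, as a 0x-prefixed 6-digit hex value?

0xF2D4B4

s_0 = ciphertext = 0xCA5C76
s_1 = InvRound(s_0, k_7) = 0x80DCA5
s_2 = InvRound(s_1, k_6) = 0x16B80D
s_3 = InvRound(s_2, k_5) = 0x67216B
s_4 = InvRound(s_3, k_4) = 0x4B9672
s_5 = InvRound(s_4, k_3) = 0x4A54B9
s_6 = InvRound(s_5, k_2) = 0xAC84A5
s_7 = InvRound(s_6, k_1) = 0x4B4AC8
s_8 = InvRound(s_7, k_0) = 0xF2D4B4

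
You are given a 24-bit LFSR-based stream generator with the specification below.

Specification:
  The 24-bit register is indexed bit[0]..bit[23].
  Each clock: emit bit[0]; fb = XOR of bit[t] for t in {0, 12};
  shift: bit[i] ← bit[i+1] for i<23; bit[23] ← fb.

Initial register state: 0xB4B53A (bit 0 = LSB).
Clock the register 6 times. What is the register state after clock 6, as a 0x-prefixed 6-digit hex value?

0xC6D2D4

reg_0 = 0xB4B53A
clock 1: out=0, reg = 0xDA5A9D
clock 2: out=1, reg = 0x6D2D4E
clock 3: out=0, reg = 0x3696A7
clock 4: out=1, reg = 0x1B4B53
clock 5: out=1, reg = 0x8DA5A9
clock 6: out=1, reg = 0xC6D2D4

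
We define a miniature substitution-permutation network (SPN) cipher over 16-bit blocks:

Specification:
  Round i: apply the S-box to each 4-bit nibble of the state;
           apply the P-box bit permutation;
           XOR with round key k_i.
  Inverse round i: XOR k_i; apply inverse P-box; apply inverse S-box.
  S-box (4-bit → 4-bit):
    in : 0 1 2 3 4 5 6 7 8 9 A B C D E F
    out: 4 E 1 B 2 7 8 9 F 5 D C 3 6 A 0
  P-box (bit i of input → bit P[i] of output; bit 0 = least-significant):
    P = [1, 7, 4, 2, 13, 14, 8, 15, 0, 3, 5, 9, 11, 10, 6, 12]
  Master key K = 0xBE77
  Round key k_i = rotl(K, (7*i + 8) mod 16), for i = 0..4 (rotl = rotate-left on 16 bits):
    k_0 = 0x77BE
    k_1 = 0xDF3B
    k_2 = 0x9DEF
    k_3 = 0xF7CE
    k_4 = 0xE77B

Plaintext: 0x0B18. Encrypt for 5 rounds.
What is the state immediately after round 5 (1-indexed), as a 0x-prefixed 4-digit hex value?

0x5117

s_0 = plaintext = 0x0B18
s_1 = Round(s_0, k_0) = 0xB448
s_2 = Round(s_1, k_1) = 0x8FE5
s_3 = Round(s_2, k_2) = 0x413D
s_4 = Round(s_3, k_3) = 0x1176
s_5 = Round(s_4, k_4) = 0x5117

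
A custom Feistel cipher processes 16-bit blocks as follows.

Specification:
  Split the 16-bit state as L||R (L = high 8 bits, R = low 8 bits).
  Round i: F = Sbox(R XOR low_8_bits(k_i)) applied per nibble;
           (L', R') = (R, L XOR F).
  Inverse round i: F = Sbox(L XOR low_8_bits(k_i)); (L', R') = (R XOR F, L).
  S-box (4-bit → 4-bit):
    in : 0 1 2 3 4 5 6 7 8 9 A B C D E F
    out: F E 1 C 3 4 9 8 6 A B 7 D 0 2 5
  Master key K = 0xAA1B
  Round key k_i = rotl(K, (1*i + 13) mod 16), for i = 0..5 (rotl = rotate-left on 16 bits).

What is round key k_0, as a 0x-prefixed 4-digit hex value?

K = 0xAA1B
k_0 = rotl(K, (1*0+13) mod 16) = rotl(K, 13) = 0x7543

0x7543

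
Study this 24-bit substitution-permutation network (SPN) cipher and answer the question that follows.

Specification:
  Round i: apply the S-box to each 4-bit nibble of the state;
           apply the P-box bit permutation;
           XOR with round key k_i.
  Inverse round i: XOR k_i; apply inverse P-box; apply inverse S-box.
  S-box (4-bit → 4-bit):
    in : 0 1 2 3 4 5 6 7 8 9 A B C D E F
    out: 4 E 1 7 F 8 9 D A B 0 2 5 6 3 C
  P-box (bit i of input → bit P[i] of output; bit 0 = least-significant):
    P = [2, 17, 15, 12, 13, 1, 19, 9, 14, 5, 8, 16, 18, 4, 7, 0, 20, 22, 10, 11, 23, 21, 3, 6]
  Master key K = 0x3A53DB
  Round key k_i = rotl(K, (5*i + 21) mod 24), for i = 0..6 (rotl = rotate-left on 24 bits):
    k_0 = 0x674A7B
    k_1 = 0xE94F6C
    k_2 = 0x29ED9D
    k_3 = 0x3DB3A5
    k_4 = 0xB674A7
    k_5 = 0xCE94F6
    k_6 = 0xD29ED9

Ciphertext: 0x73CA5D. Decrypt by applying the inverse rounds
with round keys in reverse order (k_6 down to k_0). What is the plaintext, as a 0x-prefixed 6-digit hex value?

0x0B52AD

s_0 = ciphertext = 0x73CA5D
s_1 = InvRound(s_0, k_6) = 0xE006A6
s_2 = InvRound(s_1, k_5) = 0x8AEAF1
s_3 = InvRound(s_2, k_4) = 0x87EA17
s_4 = InvRound(s_3, k_3) = 0xE6D3D8
s_5 = InvRound(s_4, k_2) = 0x616579
s_6 = InvRound(s_5, k_1) = 0x258A72
s_7 = InvRound(s_6, k_0) = 0x0B52AD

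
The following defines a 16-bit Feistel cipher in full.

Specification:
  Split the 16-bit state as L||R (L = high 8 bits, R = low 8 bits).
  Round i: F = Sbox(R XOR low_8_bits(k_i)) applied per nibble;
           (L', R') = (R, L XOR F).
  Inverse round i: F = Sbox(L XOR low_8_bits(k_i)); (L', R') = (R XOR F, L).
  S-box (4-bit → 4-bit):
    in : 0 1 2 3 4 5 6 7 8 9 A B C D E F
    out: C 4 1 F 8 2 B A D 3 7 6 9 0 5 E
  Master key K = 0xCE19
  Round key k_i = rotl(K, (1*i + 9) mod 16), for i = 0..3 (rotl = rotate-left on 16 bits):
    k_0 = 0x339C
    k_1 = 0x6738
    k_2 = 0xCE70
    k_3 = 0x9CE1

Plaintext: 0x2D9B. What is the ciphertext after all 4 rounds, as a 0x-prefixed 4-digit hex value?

0xB5BD

s_0 = plaintext = 0x2D9B
s_1 = Round(s_0, k_0) = 0x9BE7
s_2 = Round(s_1, k_1) = 0xE795
s_3 = Round(s_2, k_2) = 0x95B5
s_4 = Round(s_3, k_3) = 0xB5BD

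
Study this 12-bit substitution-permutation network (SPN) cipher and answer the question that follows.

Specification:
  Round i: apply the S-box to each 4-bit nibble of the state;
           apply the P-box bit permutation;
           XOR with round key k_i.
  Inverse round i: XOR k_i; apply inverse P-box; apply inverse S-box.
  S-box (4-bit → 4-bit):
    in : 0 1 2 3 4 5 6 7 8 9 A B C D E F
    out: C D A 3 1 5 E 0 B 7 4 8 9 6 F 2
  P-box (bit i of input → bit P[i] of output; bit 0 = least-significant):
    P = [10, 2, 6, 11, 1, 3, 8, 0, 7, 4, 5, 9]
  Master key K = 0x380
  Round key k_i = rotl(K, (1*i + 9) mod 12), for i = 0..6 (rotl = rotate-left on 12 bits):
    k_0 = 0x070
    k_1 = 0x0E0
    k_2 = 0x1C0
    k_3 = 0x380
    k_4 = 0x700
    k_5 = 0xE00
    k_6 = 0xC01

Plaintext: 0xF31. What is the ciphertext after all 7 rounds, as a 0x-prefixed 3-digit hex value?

0x414

s_0 = plaintext = 0xF31
s_1 = Round(s_0, k_0) = 0xC2A
s_2 = Round(s_1, k_1) = 0x229
s_3 = Round(s_2, k_2) = 0x79D
s_4 = Round(s_3, k_3) = 0x2CE
s_5 = Round(s_4, k_4) = 0x957
s_6 = Round(s_5, k_5) = 0xFB2
s_7 = Round(s_6, k_6) = 0x414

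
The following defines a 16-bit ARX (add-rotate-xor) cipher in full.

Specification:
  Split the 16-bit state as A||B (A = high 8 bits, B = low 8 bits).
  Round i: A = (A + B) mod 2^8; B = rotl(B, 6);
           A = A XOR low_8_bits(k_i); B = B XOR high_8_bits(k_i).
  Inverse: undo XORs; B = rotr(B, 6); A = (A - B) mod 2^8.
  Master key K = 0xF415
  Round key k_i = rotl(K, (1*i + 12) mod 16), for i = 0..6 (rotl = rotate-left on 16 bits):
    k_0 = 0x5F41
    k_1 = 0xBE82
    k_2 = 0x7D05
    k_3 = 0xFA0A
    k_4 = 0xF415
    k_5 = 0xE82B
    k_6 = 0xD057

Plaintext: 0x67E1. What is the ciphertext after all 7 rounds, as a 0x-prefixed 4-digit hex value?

s_0 = plaintext = 0x67E1
s_1 = Round(s_0, k_0) = 0x0927
s_2 = Round(s_1, k_1) = 0xB277
s_3 = Round(s_2, k_2) = 0x2CA0
s_4 = Round(s_3, k_3) = 0xC6D2
s_5 = Round(s_4, k_4) = 0x8D40
s_6 = Round(s_5, k_5) = 0xE6F8
s_7 = Round(s_6, k_6) = 0x89EE

0x89EE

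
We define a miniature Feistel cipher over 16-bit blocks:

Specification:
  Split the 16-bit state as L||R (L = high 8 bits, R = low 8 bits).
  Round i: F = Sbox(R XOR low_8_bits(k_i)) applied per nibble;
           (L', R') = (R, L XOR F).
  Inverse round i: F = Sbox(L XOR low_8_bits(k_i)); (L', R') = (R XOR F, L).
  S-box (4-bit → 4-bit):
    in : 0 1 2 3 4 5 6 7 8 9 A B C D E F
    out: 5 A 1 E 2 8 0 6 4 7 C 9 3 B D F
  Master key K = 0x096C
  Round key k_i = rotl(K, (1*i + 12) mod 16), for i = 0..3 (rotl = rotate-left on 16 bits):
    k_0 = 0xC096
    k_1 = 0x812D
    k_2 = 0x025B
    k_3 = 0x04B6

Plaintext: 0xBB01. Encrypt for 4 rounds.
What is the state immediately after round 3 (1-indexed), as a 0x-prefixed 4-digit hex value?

0xD482

s_0 = plaintext = 0xBB01
s_1 = Round(s_0, k_0) = 0x01CD
s_2 = Round(s_1, k_1) = 0xCDD4
s_3 = Round(s_2, k_2) = 0xD482
s_4 = Round(s_3, k_3) = 0x8236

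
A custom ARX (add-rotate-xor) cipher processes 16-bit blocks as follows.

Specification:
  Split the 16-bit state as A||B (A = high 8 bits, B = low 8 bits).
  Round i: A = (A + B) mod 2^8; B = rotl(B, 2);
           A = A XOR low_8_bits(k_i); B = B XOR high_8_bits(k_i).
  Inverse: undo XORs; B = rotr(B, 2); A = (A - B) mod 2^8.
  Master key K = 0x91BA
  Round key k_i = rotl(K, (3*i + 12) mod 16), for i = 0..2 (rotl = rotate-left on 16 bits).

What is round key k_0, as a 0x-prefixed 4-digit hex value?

K = 0x91BA
k_0 = rotl(K, (3*0+12) mod 16) = rotl(K, 12) = 0xA91B

0xA91B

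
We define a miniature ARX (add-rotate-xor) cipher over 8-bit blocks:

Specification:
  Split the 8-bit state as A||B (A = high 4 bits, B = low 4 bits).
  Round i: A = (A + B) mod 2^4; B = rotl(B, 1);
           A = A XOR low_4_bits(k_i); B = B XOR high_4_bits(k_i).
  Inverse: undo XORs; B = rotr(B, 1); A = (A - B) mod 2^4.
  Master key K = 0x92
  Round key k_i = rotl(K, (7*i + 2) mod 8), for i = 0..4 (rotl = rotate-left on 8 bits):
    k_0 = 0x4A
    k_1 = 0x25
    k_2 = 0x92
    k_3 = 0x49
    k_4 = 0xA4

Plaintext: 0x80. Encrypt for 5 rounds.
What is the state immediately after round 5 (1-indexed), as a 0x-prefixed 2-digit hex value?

0xB1

s_0 = plaintext = 0x80
s_1 = Round(s_0, k_0) = 0x24
s_2 = Round(s_1, k_1) = 0x3A
s_3 = Round(s_2, k_2) = 0xFC
s_4 = Round(s_3, k_3) = 0x2D
s_5 = Round(s_4, k_4) = 0xB1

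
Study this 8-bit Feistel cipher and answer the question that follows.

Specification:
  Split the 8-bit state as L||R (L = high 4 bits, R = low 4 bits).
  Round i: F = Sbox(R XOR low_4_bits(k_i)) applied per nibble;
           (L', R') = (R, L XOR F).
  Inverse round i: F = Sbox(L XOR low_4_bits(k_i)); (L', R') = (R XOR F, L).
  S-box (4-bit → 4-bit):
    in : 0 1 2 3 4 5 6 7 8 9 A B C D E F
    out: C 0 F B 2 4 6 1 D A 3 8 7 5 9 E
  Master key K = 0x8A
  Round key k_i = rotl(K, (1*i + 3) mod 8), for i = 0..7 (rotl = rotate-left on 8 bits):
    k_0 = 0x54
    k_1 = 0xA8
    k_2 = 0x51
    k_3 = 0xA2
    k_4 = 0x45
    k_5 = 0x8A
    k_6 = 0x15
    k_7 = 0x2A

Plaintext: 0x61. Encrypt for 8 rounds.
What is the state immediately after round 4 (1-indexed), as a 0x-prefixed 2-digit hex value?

0x9A

s_0 = plaintext = 0x61
s_1 = Round(s_0, k_0) = 0x12
s_2 = Round(s_1, k_1) = 0x22
s_3 = Round(s_2, k_2) = 0x29
s_4 = Round(s_3, k_3) = 0x9A
s_5 = Round(s_4, k_4) = 0xA7
s_6 = Round(s_5, k_5) = 0x7F
s_7 = Round(s_6, k_6) = 0xF4
s_8 = Round(s_7, k_7) = 0x46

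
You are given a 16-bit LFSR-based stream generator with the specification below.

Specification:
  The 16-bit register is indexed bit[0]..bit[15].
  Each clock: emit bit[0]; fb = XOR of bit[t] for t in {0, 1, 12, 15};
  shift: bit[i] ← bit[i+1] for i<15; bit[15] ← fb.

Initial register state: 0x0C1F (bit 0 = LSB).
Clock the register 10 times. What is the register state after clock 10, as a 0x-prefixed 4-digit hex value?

reg_0 = 0x0C1F
clock 1: out=1, reg = 0x060F
clock 2: out=1, reg = 0x0307
clock 3: out=1, reg = 0x0183
clock 4: out=1, reg = 0x00C1
clock 5: out=1, reg = 0x8060
clock 6: out=0, reg = 0xC030
clock 7: out=0, reg = 0xE018
clock 8: out=0, reg = 0xF00C
clock 9: out=0, reg = 0x7806
clock 10: out=0, reg = 0x3C03

0x3C03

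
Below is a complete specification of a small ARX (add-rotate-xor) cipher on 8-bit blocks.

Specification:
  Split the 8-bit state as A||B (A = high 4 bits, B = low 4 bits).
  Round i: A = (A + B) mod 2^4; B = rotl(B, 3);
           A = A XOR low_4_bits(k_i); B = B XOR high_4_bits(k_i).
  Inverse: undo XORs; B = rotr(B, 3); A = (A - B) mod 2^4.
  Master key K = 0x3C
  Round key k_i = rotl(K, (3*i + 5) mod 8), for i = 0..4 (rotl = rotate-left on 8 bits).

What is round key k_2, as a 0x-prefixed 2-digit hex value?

0xE1

K = 0x3C
k_0 = rotl(K, (3*0+5) mod 8) = rotl(K, 5) = 0x87
k_1 = rotl(K, (3*1+5) mod 8) = rotl(K, 0) = 0x3C
k_2 = rotl(K, (3*2+5) mod 8) = rotl(K, 3) = 0xE1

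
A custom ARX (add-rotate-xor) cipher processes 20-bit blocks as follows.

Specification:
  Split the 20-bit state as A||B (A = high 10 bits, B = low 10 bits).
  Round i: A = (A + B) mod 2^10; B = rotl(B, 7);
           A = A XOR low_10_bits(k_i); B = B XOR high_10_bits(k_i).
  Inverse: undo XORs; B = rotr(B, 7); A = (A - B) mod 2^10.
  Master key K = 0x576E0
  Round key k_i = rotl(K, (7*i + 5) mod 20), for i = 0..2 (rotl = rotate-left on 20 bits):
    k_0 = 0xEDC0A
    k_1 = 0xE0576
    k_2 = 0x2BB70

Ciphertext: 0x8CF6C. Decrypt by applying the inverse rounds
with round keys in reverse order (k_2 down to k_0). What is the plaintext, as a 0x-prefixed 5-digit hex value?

0x61C26

s_0 = ciphertext = 0x8CF6C
s_1 = InvRound(s_0, k_2) = 0xCB217
s_2 = InvRound(s_1, k_1) = 0x69CB3
s_3 = InvRound(s_2, k_0) = 0x61C26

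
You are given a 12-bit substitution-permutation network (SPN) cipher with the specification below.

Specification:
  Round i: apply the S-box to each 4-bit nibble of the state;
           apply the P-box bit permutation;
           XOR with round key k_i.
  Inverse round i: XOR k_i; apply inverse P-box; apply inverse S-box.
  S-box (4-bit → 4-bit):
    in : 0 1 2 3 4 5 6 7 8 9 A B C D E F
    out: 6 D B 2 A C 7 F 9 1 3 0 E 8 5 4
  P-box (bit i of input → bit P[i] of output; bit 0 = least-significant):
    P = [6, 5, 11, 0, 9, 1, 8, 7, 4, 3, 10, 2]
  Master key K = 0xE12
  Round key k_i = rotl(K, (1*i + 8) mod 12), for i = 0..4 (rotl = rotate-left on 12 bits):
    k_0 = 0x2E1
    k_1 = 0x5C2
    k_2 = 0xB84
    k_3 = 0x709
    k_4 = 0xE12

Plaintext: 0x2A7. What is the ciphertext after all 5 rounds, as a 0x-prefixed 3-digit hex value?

s_0 = plaintext = 0x2A7
s_1 = Round(s_0, k_0) = 0x89E
s_2 = Round(s_1, k_1) = 0xF96
s_3 = Round(s_2, k_2) = 0x5E4
s_4 = Round(s_3, k_3) = 0x02C
s_5 = Round(s_4, k_4) = 0x0B9

0x0B9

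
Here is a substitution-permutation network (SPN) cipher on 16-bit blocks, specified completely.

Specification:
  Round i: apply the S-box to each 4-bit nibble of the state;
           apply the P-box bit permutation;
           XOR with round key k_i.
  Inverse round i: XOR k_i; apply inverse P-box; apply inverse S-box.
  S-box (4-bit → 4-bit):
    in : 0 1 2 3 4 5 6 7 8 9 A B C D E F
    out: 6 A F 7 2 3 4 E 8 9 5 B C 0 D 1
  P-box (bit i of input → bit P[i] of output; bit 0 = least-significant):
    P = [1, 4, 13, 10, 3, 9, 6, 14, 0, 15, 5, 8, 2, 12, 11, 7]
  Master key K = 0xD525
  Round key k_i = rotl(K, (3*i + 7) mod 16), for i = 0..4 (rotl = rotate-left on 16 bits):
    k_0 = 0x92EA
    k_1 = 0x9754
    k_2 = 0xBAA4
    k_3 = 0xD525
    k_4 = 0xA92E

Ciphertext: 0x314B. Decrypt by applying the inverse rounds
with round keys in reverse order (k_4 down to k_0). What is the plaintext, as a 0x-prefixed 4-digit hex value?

s_0 = ciphertext = 0x314B
s_1 = InvRound(s_0, k_4) = 0x336D
s_2 = InvRound(s_1, k_3) = 0xD42C
s_3 = InvRound(s_2, k_2) = 0xCDBC
s_4 = InvRound(s_3, k_1) = 0x762D
s_5 = InvRound(s_4, k_0) = 0x95CE

0x95CE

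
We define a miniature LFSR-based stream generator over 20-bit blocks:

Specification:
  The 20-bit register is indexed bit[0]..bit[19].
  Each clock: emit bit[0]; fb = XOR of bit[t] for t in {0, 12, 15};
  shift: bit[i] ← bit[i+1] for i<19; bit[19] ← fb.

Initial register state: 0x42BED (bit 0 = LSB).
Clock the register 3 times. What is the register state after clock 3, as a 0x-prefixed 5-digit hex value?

0xE857D

reg_0 = 0x42BED
clock 1: out=1, reg = 0xA15F6
clock 2: out=0, reg = 0xD0AFB
clock 3: out=1, reg = 0xE857D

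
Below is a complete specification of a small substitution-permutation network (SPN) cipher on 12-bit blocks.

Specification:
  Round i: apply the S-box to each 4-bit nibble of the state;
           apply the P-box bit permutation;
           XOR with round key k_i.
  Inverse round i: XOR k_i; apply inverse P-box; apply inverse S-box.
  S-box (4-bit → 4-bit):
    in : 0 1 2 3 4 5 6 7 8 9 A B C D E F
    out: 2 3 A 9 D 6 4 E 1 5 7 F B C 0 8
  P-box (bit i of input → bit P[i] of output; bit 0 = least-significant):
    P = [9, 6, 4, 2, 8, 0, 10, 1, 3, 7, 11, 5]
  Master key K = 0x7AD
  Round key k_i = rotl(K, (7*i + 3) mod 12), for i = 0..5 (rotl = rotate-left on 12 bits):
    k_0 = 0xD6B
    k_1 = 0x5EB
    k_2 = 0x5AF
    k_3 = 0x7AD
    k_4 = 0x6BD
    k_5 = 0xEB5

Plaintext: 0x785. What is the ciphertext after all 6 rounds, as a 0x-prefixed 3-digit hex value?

0xADE

s_0 = plaintext = 0x785
s_1 = Round(s_0, k_0) = 0x49B
s_2 = Round(s_1, k_1) = 0xA97
s_3 = Round(s_2, k_2) = 0x873
s_4 = Round(s_3, k_3) = 0x1A2
s_5 = Round(s_4, k_4) = 0x370
s_6 = Round(s_5, k_5) = 0xADE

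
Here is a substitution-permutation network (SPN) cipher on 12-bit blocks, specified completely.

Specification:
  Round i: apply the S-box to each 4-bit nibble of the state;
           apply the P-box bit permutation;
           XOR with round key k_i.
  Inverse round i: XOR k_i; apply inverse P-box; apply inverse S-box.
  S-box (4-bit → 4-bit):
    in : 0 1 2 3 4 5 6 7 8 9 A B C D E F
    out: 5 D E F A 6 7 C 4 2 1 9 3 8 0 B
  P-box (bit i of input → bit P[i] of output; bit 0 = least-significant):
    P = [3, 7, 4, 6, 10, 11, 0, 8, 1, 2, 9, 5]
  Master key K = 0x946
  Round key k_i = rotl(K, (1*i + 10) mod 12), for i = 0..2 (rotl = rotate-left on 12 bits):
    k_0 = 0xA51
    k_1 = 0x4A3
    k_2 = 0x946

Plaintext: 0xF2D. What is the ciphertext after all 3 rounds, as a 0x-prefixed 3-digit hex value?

0xCED

s_0 = plaintext = 0xF2D
s_1 = Round(s_0, k_0) = 0x336
s_2 = Round(s_1, k_1) = 0xB1C
s_3 = Round(s_2, k_2) = 0xCED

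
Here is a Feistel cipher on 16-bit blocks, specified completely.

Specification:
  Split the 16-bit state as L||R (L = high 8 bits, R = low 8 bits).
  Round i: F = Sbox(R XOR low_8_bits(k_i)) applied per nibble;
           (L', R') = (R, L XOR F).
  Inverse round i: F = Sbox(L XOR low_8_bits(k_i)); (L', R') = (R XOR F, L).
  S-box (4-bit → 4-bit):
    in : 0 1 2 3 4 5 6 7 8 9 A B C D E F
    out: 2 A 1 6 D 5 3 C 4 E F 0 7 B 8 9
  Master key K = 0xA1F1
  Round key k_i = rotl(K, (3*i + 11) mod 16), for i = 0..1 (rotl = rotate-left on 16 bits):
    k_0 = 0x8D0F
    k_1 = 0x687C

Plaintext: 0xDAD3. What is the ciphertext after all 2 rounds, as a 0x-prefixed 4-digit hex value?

s_0 = plaintext = 0xDAD3
s_1 = Round(s_0, k_0) = 0xD36D
s_2 = Round(s_1, k_1) = 0x6D79

0x6D79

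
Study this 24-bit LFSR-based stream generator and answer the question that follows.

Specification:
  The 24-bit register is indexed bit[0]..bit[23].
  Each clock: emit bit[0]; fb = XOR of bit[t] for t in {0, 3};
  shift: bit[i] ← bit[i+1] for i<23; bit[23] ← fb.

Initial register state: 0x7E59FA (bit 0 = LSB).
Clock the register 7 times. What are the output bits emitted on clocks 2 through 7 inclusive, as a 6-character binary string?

reg_0 = 0x7E59FA
clock 1: out=0, reg = 0xBF2CFD
clock 2: out=1, reg = 0x5F967E
clock 3: out=0, reg = 0xAFCB3F
clock 4: out=1, reg = 0x57E59F
clock 5: out=1, reg = 0x2BF2CF
clock 6: out=1, reg = 0x15F967
clock 7: out=1, reg = 0x8AFCB3

101111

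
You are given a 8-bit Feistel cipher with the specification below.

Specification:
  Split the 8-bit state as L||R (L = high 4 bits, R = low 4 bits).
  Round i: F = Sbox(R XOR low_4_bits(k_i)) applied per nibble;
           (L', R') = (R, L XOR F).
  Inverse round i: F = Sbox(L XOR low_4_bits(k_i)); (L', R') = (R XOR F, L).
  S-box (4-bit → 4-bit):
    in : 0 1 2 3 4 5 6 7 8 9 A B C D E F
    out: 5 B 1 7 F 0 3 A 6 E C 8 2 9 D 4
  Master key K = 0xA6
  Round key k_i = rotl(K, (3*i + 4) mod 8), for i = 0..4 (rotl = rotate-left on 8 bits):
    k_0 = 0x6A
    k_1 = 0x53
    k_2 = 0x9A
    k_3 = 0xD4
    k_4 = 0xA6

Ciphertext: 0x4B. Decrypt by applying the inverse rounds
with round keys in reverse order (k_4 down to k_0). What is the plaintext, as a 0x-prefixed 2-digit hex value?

s_0 = ciphertext = 0x4B
s_1 = InvRound(s_0, k_4) = 0xA4
s_2 = InvRound(s_1, k_3) = 0x9A
s_3 = InvRound(s_2, k_2) = 0xD9
s_4 = InvRound(s_3, k_1) = 0x4D
s_5 = InvRound(s_4, k_0) = 0x04

0x04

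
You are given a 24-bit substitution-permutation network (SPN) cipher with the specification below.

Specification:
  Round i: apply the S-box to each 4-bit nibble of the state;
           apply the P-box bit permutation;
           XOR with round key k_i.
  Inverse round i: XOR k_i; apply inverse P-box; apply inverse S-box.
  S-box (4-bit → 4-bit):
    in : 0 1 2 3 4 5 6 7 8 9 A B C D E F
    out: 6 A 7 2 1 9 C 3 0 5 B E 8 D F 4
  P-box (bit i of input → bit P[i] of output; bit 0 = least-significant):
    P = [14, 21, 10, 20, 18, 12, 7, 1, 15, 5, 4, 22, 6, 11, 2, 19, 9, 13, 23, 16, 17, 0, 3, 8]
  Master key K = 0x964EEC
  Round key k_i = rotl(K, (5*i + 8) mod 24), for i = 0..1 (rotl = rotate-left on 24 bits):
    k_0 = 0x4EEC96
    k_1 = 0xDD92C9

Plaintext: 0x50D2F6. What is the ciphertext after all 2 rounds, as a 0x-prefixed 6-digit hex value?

0xFF5513

s_0 = plaintext = 0x50D2F6
s_1 = Round(s_0, k_0) = 0xD44962
s_2 = Round(s_1, k_1) = 0xFF5513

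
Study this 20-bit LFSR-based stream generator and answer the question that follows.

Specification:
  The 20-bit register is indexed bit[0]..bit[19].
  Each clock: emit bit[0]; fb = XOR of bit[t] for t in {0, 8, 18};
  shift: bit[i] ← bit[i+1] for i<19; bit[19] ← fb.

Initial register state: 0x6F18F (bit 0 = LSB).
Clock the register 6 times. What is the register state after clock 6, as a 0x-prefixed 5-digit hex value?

reg_0 = 0x6F18F
clock 1: out=1, reg = 0xB78C7
clock 2: out=1, reg = 0xDBC63
clock 3: out=1, reg = 0x6DE31
clock 4: out=1, reg = 0x36F18
clock 5: out=0, reg = 0x9B78C
clock 6: out=0, reg = 0xCDBC6

0xCDBC6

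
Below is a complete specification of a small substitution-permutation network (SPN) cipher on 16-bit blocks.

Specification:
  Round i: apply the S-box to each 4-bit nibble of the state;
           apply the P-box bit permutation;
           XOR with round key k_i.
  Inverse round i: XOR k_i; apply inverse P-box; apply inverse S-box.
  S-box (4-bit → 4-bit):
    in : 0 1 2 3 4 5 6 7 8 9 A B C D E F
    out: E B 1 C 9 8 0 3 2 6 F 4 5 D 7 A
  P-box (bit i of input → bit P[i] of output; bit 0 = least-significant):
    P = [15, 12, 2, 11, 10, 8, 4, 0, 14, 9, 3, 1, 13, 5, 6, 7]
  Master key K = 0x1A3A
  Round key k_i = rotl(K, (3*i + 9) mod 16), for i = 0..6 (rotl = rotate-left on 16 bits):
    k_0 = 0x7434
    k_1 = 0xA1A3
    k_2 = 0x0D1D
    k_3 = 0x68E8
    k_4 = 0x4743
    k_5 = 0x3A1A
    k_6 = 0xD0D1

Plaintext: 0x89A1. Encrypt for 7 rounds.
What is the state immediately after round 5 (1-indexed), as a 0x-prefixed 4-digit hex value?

s_0 = plaintext = 0x89A1
s_1 = Round(s_0, k_0) = 0xEB0D
s_2 = Round(s_1, k_1) = 0x08DE
s_3 = Round(s_2, k_2) = 0x9BE8
s_4 = Round(s_3, k_3) = 0x7D90
s_5 = Round(s_4, k_4) = 0x3E7D
s_6 = Round(s_5, k_5) = 0xF5D6
s_7 = Round(s_6, k_6) = 0xD462

0x3E7D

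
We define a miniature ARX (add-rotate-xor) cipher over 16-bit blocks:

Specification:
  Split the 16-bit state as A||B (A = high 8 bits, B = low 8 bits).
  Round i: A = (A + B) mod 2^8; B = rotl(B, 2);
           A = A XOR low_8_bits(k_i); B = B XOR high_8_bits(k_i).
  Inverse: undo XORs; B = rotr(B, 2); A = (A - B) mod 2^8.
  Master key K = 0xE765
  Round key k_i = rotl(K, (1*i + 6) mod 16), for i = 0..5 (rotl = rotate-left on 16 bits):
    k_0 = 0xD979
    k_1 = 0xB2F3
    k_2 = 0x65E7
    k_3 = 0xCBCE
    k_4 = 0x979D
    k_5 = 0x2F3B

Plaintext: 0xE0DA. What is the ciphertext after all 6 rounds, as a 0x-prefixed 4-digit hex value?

s_0 = plaintext = 0xE0DA
s_1 = Round(s_0, k_0) = 0xC3B2
s_2 = Round(s_1, k_1) = 0x8678
s_3 = Round(s_2, k_2) = 0x1984
s_4 = Round(s_3, k_3) = 0x53D9
s_5 = Round(s_4, k_4) = 0xB1F0
s_6 = Round(s_5, k_5) = 0x9AEC

0x9AEC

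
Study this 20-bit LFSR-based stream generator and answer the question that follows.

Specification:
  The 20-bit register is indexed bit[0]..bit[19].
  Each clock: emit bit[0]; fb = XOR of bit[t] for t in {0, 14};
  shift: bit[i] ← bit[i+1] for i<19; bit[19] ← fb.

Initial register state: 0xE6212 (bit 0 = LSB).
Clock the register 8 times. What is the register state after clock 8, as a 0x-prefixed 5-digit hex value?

0xEBE62

reg_0 = 0xE6212
clock 1: out=0, reg = 0xF3109
clock 2: out=1, reg = 0xF9884
clock 3: out=0, reg = 0x7CC42
clock 4: out=0, reg = 0xBE621
clock 5: out=1, reg = 0x5F310
clock 6: out=0, reg = 0xAF988
clock 7: out=0, reg = 0xD7CC4
clock 8: out=0, reg = 0xEBE62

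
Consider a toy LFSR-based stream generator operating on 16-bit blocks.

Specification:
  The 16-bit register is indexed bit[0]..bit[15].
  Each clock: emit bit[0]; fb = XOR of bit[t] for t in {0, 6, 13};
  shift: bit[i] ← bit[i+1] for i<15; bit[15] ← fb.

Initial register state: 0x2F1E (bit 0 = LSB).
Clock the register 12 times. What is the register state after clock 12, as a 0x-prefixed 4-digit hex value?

0x07B2

reg_0 = 0x2F1E
clock 1: out=0, reg = 0x978F
clock 2: out=1, reg = 0xCBC7
clock 3: out=1, reg = 0x65E3
clock 4: out=1, reg = 0xB2F1
clock 5: out=1, reg = 0xD978
clock 6: out=0, reg = 0xECBC
clock 7: out=0, reg = 0xF65E
clock 8: out=0, reg = 0x7B2F
clock 9: out=1, reg = 0x3D97
clock 10: out=1, reg = 0x1ECB
clock 11: out=1, reg = 0x0F65
clock 12: out=1, reg = 0x07B2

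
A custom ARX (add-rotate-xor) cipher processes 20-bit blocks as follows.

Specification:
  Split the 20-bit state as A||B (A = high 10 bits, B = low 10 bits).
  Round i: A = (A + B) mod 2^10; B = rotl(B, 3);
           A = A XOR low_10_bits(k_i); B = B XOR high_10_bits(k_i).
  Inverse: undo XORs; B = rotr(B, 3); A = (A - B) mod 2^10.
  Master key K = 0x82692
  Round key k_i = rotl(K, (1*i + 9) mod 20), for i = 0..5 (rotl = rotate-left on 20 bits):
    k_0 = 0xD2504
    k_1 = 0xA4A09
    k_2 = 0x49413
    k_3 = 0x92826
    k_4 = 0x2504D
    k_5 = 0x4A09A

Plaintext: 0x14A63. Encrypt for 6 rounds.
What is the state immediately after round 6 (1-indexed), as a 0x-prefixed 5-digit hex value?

s_0 = plaintext = 0x14A63
s_1 = Round(s_0, k_0) = 0xEC455
s_2 = Round(s_1, k_1) = 0x83C3A
s_3 = Round(s_2, k_2) = 0x968F5
s_4 = Round(s_3, k_3) = 0xDA5E3
s_5 = Round(s_4, k_4) = 0x4078F
s_6 = Round(s_5, k_5) = 0x02957

0x02957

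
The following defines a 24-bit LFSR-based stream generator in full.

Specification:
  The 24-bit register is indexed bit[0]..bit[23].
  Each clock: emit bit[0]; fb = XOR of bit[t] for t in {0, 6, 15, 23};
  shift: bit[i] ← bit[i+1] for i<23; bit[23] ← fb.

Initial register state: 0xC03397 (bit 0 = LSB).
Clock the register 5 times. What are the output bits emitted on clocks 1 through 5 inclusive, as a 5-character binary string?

reg_0 = 0xC03397
clock 1: out=1, reg = 0x6019CB
clock 2: out=1, reg = 0x300CE5
clock 3: out=1, reg = 0x180672
clock 4: out=0, reg = 0x8C0339
clock 5: out=1, reg = 0x46019C

11101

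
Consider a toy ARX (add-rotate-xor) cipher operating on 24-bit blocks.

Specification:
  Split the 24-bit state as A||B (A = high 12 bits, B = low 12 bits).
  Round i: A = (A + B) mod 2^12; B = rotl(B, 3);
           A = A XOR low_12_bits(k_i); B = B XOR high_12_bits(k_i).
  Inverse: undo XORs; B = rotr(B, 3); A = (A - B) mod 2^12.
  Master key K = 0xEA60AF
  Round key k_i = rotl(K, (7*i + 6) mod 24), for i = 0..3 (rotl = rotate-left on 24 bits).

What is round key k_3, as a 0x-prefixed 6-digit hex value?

0x53057F

K = 0xEA60AF
k_0 = rotl(K, (7*0+6) mod 24) = rotl(K, 6) = 0x982BFA
k_1 = rotl(K, (7*1+6) mod 24) = rotl(K, 13) = 0x15FD4C
k_2 = rotl(K, (7*2+6) mod 24) = rotl(K, 20) = 0xFEA60A
k_3 = rotl(K, (7*3+6) mod 24) = rotl(K, 3) = 0x53057F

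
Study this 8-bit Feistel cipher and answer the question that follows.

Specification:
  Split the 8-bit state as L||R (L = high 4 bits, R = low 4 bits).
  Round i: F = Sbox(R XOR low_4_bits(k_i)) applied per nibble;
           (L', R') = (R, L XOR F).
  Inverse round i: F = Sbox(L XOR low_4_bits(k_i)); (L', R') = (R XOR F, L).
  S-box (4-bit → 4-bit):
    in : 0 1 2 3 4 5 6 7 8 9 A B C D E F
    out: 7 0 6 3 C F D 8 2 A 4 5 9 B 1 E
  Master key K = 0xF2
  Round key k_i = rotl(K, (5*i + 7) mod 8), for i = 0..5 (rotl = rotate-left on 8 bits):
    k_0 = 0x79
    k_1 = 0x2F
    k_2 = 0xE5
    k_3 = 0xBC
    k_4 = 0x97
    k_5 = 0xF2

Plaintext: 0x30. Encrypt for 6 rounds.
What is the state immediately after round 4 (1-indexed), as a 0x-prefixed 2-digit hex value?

0xB5

s_0 = plaintext = 0x30
s_1 = Round(s_0, k_0) = 0x09
s_2 = Round(s_1, k_1) = 0x9D
s_3 = Round(s_2, k_2) = 0xDB
s_4 = Round(s_3, k_3) = 0xB5
s_5 = Round(s_4, k_4) = 0x5D
s_6 = Round(s_5, k_5) = 0xDB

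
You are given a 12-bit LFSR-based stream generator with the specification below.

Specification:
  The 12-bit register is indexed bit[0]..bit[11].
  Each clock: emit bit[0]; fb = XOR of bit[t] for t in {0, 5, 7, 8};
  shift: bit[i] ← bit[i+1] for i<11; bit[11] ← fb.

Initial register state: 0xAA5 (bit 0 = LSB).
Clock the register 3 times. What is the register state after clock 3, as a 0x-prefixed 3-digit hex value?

0xF54

reg_0 = 0xAA5
clock 1: out=1, reg = 0xD52
clock 2: out=0, reg = 0xEA9
clock 3: out=1, reg = 0xF54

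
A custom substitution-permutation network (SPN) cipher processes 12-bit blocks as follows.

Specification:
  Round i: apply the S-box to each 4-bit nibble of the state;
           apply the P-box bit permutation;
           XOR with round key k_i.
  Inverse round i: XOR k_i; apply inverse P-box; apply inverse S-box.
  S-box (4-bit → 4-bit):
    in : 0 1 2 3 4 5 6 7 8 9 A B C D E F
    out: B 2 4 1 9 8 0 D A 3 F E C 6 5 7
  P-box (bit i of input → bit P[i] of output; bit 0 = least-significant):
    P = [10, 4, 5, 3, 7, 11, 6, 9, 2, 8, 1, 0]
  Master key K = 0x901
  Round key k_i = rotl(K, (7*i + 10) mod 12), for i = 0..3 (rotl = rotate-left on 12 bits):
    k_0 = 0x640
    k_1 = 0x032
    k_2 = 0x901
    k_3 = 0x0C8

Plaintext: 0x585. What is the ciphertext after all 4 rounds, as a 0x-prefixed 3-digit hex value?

0x89C

s_0 = plaintext = 0x585
s_1 = Round(s_0, k_0) = 0xC49
s_2 = Round(s_1, k_1) = 0x6A1
s_3 = Round(s_2, k_2) = 0x3D1
s_4 = Round(s_3, k_3) = 0x89C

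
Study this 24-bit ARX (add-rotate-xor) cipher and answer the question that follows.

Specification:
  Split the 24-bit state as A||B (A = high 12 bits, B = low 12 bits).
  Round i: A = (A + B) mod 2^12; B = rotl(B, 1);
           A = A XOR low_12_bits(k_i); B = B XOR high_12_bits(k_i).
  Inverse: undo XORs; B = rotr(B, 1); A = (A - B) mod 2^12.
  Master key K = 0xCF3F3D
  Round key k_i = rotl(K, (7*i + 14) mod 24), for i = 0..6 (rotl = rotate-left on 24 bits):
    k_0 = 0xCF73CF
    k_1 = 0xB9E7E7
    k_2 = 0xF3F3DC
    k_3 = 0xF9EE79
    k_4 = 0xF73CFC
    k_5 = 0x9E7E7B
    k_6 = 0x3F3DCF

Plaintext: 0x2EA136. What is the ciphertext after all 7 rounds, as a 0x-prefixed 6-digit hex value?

0x4EA7D6

s_0 = plaintext = 0x2EA136
s_1 = Round(s_0, k_0) = 0x7EFE9B
s_2 = Round(s_1, k_1) = 0x16D6A9
s_3 = Round(s_2, k_2) = 0xBCA26D
s_4 = Round(s_3, k_3) = 0x04EB44
s_5 = Round(s_4, k_4) = 0x76E9FA
s_6 = Round(s_5, k_5) = 0xF13A12
s_7 = Round(s_6, k_6) = 0x4EA7D6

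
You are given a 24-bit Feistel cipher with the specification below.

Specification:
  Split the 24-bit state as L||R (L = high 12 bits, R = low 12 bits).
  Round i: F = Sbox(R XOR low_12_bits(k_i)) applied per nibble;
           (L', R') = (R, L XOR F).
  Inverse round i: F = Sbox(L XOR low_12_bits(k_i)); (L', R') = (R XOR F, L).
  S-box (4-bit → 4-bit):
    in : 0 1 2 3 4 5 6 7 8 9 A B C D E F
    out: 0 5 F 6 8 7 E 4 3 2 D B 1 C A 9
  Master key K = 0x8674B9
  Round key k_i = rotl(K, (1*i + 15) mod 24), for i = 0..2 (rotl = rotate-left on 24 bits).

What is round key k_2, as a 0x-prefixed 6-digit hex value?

K = 0x8674B9
k_0 = rotl(K, (1*0+15) mod 24) = rotl(K, 15) = 0x5CC33A
k_1 = rotl(K, (1*1+15) mod 24) = rotl(K, 16) = 0xB98674
k_2 = rotl(K, (1*2+15) mod 24) = rotl(K, 17) = 0x730CE9

0x730CE9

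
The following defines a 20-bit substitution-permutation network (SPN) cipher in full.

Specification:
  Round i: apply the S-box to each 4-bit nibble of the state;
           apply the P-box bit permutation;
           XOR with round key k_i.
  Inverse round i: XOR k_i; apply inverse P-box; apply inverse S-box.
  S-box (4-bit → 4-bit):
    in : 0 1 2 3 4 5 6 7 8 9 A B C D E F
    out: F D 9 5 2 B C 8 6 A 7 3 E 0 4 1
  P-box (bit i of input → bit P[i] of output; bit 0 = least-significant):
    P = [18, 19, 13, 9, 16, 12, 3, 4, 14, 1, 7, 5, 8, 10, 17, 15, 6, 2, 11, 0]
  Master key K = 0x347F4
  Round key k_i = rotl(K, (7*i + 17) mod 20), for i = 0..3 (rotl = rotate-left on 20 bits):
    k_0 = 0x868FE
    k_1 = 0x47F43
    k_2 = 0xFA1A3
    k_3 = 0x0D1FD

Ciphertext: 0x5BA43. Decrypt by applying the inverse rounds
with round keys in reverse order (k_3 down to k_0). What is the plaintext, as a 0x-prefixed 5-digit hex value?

0x55047

s_0 = ciphertext = 0x5BA43
s_1 = InvRound(s_0, k_3) = 0x8F011
s_2 = InvRound(s_1, k_2) = 0xD305F
s_3 = InvRound(s_2, k_1) = 0x8BF19
s_4 = InvRound(s_3, k_0) = 0x55047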